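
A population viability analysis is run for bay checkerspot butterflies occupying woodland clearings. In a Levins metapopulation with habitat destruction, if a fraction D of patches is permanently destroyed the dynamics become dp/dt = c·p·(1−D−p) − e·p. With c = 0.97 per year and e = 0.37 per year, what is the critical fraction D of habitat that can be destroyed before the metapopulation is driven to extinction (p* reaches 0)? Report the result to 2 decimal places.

The nontrivial equilibrium is p* = (1−D) − e/c; extinction occurs when this hits zero.
So D_crit = 1 − e/c = 1 − 0.37/0.97 = 1 − 0.3814 = 0.6186.
Note this equals the original equilibrium occupancy — the Levins extinction-debt result.

0.62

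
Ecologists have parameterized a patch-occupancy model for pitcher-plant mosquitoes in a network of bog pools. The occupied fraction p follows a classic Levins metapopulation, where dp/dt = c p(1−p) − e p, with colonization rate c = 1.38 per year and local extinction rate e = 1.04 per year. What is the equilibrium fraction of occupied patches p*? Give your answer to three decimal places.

0.246

Setting dp/dt = 0 and dividing through by p* gives c·(1−p*) = e.
So p* = 1 − e/c = 1 − 1.04/1.38 = 1 − 0.7536 = 0.2464.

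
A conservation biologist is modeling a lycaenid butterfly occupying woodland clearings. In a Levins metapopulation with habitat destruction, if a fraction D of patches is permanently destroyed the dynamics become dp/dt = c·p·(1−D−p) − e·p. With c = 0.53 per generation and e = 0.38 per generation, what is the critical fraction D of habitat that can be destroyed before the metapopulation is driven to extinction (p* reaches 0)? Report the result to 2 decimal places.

The nontrivial equilibrium is p* = (1−D) − e/c; extinction occurs when this hits zero.
So D_crit = 1 − e/c = 1 − 0.38/0.53 = 1 − 0.7170 = 0.2830.
Note this equals the original equilibrium occupancy — the Levins extinction-debt result.

0.28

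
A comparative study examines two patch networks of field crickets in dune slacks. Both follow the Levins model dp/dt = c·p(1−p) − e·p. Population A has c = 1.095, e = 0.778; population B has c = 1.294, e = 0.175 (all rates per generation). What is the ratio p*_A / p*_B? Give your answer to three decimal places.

0.335

A: p*_A = 1 − 0.778/1.095 = 0.2895.
B: p*_B = 1 − 0.175/1.294 = 0.8648.
p*_A / p*_B = 0.2895/0.8648 = 0.3348.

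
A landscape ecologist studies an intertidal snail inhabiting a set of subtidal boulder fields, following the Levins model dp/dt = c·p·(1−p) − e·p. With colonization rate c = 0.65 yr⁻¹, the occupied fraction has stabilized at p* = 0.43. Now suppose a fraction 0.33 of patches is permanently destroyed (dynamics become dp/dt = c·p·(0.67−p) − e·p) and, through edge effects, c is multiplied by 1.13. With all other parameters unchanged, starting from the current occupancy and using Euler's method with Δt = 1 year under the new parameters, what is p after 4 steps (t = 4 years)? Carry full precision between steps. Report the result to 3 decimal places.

Balance c(1−p*) = e gives e = 0.65×(1 − 0.43000) = 0.37050.
Starting from p₀ = 0.43000; update p ← p + (dp/dt)·Δt with the new parameters.
step 1: Δp = -0.08351, p = 0.34649
step 2: Δp = -0.04604, p = 0.30044
step 3: Δp = -0.02976, p = 0.27068
step 4: Δp = -0.02090, p = 0.24979

0.250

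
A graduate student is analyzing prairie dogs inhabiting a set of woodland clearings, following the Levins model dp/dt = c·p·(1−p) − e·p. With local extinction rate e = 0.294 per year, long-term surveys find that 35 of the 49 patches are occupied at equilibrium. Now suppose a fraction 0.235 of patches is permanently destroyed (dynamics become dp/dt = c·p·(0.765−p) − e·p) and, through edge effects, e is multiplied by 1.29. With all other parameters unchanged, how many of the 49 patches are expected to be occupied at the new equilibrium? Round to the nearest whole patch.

Observed p* = 35/49 = 0.71429.
Balance c(1−p*) = e gives c = e/(1 − 0.71429) = 0.294/0.28571 = 1.02902.
New p* = 0.765 − e/c = 0.765 − 0.37926/1.02902 = 0.39644.
Expected occupied = 49 × 0.39644 = 19.43 ≈ 19.

19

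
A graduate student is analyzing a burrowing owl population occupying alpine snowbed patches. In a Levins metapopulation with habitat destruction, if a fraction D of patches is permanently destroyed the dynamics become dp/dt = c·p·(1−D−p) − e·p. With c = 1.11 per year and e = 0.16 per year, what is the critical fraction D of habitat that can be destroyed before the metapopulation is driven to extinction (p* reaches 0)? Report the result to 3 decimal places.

The nontrivial equilibrium is p* = (1−D) − e/c; extinction occurs when this hits zero.
So D_crit = 1 − e/c = 1 − 0.16/1.11 = 1 − 0.1441 = 0.8559.
This equals the undisturbed p*, a classic result of Lande's extension.

0.856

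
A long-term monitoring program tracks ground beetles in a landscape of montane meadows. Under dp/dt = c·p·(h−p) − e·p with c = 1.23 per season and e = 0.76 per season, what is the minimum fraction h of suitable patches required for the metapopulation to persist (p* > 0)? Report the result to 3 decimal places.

p* = h − e/c is positive only when h > e/c.
h_min = e/c = 0.76/1.23 = 0.6179.

0.618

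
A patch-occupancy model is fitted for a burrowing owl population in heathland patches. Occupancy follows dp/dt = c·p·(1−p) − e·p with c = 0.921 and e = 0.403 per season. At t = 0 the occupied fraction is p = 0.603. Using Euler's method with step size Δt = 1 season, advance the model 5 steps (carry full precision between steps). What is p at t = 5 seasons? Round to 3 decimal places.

0.563

Update rule: p ← p + [c·p·(1−p) − e·p]·Δt with Δt = 1.
p: 0.60300 → 0.58047  (Δp = -0.02253)
p: 0.58047 → 0.57083  (Δp = -0.00964)
p: 0.57083 → 0.56641  (Δp = -0.00441)
p: 0.56641 → 0.56434  (Δp = -0.00208)
p: 0.56434 → 0.56335  (Δp = -0.00099)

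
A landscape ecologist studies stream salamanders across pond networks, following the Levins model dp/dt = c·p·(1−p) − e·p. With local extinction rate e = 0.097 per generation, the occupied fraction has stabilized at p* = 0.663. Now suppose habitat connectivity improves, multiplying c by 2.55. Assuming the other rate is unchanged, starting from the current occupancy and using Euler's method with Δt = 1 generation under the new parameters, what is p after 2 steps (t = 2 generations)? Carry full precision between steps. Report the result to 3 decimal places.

0.822

Balance c(1−p*) = e gives c = e/(1 − 0.66300) = 0.097/0.33700 = 0.28783.
Starting from p₀ = 0.66300; update p ← p + (dp/dt)·Δt with the new parameters.
  1  |  dp/dt·Δt = +0.099682  |  p_1 = 0.762682
  2  |  dp/dt·Δt = +0.058868  |  p_2 = 0.821550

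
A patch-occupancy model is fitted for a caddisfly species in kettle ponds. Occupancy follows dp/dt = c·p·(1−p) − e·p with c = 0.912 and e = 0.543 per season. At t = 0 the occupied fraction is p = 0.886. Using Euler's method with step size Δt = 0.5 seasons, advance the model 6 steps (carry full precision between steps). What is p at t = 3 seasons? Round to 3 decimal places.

0.468

Update rule: p ← p + [c·p·(1−p) − e·p]·Δt with Δt = 0.5.
  1  |  dp/dt·Δt = -0.194491  |  p_1 = 0.691509
  2  |  dp/dt·Δt = -0.090469  |  p_2 = 0.601040
  3  |  dp/dt·Δt = -0.053838  |  p_3 = 0.547202
  4  |  dp/dt·Δt = -0.035581  |  p_4 = 0.511621
  5  |  dp/dt·Δt = -0.024967  |  p_5 = 0.486654
  6  |  dp/dt·Δt = -0.018208  |  p_6 = 0.468446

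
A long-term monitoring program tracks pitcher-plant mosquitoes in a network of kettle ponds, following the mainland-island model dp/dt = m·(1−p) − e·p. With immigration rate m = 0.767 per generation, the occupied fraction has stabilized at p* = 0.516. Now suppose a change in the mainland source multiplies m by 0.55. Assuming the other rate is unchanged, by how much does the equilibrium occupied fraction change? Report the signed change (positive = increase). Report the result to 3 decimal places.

-0.146

Balance m(1−p*) = e·p* gives e = m(1−p*)/p* = 0.767×0.48400/0.51600 = 0.71943.
New p* = m/(m+e) = 0.42185/(0.42185+0.71943) = 0.36963.
Δp* = 0.36963 − 0.51600 = -0.14637.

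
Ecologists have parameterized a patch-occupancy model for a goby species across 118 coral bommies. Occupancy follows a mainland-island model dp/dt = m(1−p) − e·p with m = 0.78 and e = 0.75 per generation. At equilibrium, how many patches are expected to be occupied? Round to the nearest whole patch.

60

p* = m/(m+e) = 0.78/1.5300 = 0.5098.
Expected occupied patches = N × p* = 118 × 0.5098 = 60.16 ≈ 60.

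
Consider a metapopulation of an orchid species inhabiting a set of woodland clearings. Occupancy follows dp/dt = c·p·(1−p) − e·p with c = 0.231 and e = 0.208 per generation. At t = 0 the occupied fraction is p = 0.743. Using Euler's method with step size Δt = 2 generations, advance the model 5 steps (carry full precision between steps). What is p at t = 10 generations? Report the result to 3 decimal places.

Update rule: p ← p + [c·p·(1−p) − e·p]·Δt with Δt = 2.
p: 0.74300 → 0.52213  (Δp = -0.22087)
p: 0.52213 → 0.42020  (Δp = -0.10193)
p: 0.42020 → 0.35795  (Δp = -0.06224)
p: 0.35795 → 0.31522  (Δp = -0.04273)
p: 0.31522 → 0.28382  (Δp = -0.03141)

0.284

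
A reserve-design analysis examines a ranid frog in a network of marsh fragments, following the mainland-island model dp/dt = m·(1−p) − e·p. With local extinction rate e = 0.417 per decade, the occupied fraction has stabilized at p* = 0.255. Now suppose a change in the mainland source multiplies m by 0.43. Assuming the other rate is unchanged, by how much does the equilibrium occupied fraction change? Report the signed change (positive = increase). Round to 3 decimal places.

-0.127

Balance m(1−p*) = e·p* gives m = e·p*/(1−p*) = 0.417×0.25500/0.74500 = 0.14273.
New p* = m/(m+e) = 0.06137/(0.06137+0.41700) = 0.12829.
Δp* = 0.12829 − 0.25500 = -0.12671.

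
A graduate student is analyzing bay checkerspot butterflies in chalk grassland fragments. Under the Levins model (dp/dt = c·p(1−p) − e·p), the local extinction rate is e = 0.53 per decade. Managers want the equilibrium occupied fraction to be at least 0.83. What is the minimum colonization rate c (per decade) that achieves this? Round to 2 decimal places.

3.12

p* = 1 − e/c ≥ 0.83 requires e/c ≤ 0.1700, i.e. c ≥ e/0.1700.
c_min = 0.53/0.1700 = 3.1176.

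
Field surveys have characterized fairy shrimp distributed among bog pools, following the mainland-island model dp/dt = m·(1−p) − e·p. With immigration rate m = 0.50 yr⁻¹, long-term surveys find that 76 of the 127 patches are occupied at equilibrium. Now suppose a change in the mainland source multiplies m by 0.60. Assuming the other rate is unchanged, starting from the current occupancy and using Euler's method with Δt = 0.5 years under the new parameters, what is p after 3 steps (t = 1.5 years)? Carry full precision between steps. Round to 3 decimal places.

0.512

Observed p* = 76/127 = 0.59843.
Balance m(1−p*) = e·p* gives e = m(1−p*)/p* = 0.50×0.40157/0.59843 = 0.33553.
Starting from p₀ = 0.59843; update p ← p + (dp/dt)·Δt with the new parameters.
p: 0.59843 → 0.55827  (Δp = -0.04016)
p: 0.55827 → 0.53087  (Δp = -0.02740)
p: 0.53087 → 0.51218  (Δp = -0.01869)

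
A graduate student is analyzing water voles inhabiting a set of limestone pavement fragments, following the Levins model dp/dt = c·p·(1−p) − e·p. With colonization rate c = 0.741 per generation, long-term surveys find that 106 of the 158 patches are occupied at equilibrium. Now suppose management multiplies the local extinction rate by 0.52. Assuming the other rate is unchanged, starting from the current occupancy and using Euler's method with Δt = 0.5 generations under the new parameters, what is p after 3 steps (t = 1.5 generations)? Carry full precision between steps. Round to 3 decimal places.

0.765

Observed p* = 106/158 = 0.67089.
Balance c(1−p*) = e gives e = 0.741×(1 − 0.67089) = 0.24387.
Starting from p₀ = 0.67089; update p ← p + (dp/dt)·Δt with the new parameters.
t = 0.5: p = 0.67089 + (+0.03927) = 0.71015
t = 1: p = 0.71015 + (+0.03123) = 0.74139
t = 1.5: p = 0.74139 + (+0.02403) = 0.76541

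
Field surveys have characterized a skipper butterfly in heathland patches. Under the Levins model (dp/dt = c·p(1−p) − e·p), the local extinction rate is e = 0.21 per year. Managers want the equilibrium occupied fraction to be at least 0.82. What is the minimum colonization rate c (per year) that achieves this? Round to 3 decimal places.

1.167

p* = 1 − e/c ≥ 0.82 requires e/c ≤ 0.1800, i.e. c ≥ e/0.1800.
c_min = 0.21/0.1800 = 1.1667.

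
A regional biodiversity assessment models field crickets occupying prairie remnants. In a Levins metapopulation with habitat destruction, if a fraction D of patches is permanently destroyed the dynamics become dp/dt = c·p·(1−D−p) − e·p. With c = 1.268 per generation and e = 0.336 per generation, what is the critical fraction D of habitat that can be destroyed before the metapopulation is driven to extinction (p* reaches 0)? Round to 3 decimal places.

The nontrivial equilibrium is p* = (1−D) − e/c; extinction occurs when this hits zero.
So D_crit = 1 − e/c = 1 − 0.336/1.268 = 1 − 0.2650 = 0.7350.
Note this equals the original equilibrium occupancy — the Levins extinction-debt result.

0.735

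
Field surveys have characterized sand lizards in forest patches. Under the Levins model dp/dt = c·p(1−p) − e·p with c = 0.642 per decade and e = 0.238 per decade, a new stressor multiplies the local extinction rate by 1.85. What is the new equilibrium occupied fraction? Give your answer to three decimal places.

Before: p* = 1 − 0.238/0.642 = 0.6293.
After the change, c = 0.642, e = 0.4403, so p* = 1 − 0.4403/0.642 = 0.3142.

0.314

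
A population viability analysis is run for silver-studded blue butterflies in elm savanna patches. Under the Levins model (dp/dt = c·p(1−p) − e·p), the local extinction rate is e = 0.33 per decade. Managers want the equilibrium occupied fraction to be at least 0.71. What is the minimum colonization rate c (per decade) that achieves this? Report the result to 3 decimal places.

p* = 1 − e/c ≥ 0.71 requires e/c ≤ 0.2900, i.e. c ≥ e/0.2900.
c_min = 0.33/0.2900 = 1.1379.

1.138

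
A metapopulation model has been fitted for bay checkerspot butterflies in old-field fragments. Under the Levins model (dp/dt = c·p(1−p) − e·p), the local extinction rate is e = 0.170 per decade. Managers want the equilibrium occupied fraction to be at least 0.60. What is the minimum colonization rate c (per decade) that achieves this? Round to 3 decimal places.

p* = 1 − e/c ≥ 0.60 requires e/c ≤ 0.4000, i.e. c ≥ e/0.4000.
c_min = 0.170/0.4000 = 0.4250.

0.425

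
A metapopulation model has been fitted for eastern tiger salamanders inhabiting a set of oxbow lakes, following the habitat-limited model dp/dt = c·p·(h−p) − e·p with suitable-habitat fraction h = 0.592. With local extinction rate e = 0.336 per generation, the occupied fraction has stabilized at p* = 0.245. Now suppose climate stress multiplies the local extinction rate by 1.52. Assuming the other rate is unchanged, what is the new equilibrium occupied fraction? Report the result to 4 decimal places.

Balance c(h−p*) = e gives c = e/(0.592 − 0.24500) = 0.336/0.34700 = 0.96830.
New p* = 0.592 − e/c = 0.592 − 0.51072/0.96830 = 0.06456.

0.0646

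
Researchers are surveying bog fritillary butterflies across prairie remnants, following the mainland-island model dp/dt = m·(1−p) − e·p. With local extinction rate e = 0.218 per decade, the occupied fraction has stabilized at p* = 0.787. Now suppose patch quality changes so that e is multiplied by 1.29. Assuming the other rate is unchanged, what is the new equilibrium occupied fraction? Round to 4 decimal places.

0.7412

Balance m(1−p*) = e·p* gives m = e·p*/(1−p*) = 0.218×0.78700/0.21300 = 0.80547.
New p* = m/(m+e) = 0.80547/(0.80547+0.28122) = 0.74121.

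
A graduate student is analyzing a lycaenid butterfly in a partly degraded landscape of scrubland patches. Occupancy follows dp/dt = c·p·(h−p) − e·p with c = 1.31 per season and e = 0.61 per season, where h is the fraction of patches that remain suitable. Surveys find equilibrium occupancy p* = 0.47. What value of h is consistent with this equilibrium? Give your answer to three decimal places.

0.936

At equilibrium c(h−p*) = e, so h = p* + e/c.
h = 0.47 + 0.61/1.31 = 0.47 + 0.4656 = 0.9356.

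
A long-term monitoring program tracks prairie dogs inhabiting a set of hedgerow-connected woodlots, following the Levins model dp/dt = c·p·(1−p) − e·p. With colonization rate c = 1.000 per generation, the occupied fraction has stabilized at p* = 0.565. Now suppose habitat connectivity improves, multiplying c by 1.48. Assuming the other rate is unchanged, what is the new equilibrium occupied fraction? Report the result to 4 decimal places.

Balance c(1−p*) = e gives e = 1.000×(1 − 0.56500) = 0.43500.
New p* = 1 − e/c = 1 − 0.43500/1.48000 = 0.70608.

0.7061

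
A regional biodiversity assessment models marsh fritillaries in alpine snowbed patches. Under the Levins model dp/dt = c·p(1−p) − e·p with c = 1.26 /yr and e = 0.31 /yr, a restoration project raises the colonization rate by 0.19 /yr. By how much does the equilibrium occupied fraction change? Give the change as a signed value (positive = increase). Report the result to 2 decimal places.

0.03

Before: p* = 1 − 0.31/1.26 = 0.7540.
After the change, c = 1.45, e = 0.31, so p* = 1 − 0.31/1.45 = 0.7862.
Δp* = 0.7862 − 0.7540 = +0.0322.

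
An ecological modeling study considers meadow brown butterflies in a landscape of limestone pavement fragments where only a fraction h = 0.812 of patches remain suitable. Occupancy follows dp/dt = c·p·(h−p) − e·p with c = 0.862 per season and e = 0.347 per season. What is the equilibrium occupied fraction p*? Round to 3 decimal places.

Setting dp/dt = 0 and dividing by p* gives c·(h−p*) = e.
So p* = h − e/c = 0.812 − 0.347/0.862 = 0.812 − 0.4026 = 0.4094.

0.409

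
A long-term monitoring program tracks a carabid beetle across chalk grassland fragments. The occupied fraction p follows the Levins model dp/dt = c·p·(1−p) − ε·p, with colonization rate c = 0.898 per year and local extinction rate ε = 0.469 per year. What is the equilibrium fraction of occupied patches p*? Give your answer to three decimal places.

Setting dp/dt = 0 and dividing through by p* gives c·(1−p*) = ε.
So p* = 1 − ε/c = 1 − 0.469/0.898 = 1 − 0.5223 = 0.4777.

0.478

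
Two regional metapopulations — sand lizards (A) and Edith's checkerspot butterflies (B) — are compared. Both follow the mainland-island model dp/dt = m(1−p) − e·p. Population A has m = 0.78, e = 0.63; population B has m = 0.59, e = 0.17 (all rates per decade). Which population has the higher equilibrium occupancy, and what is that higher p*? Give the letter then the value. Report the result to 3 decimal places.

B, 0.776

A: p*_A = m/(m+e) = 0.78/1.4100 = 0.5532.
B: p*_B = 0.59/0.7600 = 0.7763.
B is higher at 0.7763.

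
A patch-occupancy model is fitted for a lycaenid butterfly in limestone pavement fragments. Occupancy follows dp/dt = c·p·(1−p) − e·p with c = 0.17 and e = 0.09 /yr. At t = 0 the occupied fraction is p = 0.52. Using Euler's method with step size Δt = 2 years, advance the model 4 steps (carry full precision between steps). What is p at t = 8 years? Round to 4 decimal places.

0.4937

Update rule: p ← p + [c·p·(1−p) − e·p]·Δt with Δt = 2.
step 1: Δp = -0.00874, p = 0.51126
step 2: Δp = -0.00707, p = 0.50419
step 3: Δp = -0.00576, p = 0.49843
step 4: Δp = -0.00472, p = 0.49371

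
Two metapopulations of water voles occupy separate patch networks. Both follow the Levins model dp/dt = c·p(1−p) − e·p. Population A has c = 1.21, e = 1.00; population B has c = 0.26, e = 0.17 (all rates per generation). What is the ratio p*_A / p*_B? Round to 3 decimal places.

0.501

A: p*_A = 1 − 1.00/1.21 = 0.1736.
B: p*_B = 1 − 0.17/0.26 = 0.3462.
p*_A / p*_B = 0.1736/0.3462 = 0.5014.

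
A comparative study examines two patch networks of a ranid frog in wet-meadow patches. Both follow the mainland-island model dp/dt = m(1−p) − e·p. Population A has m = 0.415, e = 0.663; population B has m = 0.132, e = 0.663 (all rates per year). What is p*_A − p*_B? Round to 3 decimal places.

A: p*_A = m/(m+e) = 0.415/1.0780 = 0.3850.
B: p*_B = 0.132/0.7950 = 0.1660.
p*_A − p*_B = 0.3850 − 0.1660 = 0.2189.

0.219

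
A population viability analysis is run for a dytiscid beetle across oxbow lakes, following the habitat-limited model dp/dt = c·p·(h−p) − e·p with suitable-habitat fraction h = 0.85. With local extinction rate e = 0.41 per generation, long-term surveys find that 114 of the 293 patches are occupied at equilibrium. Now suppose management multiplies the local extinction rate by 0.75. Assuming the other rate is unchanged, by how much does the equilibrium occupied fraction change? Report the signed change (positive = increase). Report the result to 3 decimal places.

Observed p* = 114/293 = 0.38908.
Balance c(h−p*) = e gives c = e/(0.85 − 0.38908) = 0.41/0.46092 = 0.88953.
New p* = 0.85 − e/c = 0.85 − 0.30750/0.88953 = 0.50431.
Δp* = 0.50431 − 0.38908 = +0.11523.

0.115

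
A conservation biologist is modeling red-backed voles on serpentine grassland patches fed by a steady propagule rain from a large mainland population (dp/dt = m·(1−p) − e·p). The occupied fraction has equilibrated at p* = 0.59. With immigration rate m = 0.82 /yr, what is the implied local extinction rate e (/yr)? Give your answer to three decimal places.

0.570

At equilibrium m(1−p*) = e·p*, so e = m(1−p*)/p*.
e = 0.82 × 0.4100 / 0.59 = 0.5698.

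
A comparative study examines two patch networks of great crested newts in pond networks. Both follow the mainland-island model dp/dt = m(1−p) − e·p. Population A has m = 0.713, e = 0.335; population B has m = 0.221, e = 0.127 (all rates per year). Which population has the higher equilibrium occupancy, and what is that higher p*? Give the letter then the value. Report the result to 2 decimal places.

A, 0.68

A: p*_A = m/(m+e) = 0.713/1.0480 = 0.6803.
B: p*_B = 0.221/0.3480 = 0.6351.
A is higher at 0.6803.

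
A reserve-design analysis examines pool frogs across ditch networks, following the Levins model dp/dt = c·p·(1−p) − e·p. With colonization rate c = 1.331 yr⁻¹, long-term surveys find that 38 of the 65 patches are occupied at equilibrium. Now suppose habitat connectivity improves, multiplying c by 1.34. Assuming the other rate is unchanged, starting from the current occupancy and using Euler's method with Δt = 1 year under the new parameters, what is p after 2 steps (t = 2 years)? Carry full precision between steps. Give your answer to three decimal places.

Observed p* = 38/65 = 0.58462.
Balance c(1−p*) = e gives e = 1.331×(1 − 0.58462) = 0.55288.
Starting from p₀ = 0.58462; update p ← p + (dp/dt)·Δt with the new parameters.
t = 1: p = 0.58462 + (+0.10989) = 0.69451
t = 2: p = 0.69451 + (-0.00557) = 0.68894

0.689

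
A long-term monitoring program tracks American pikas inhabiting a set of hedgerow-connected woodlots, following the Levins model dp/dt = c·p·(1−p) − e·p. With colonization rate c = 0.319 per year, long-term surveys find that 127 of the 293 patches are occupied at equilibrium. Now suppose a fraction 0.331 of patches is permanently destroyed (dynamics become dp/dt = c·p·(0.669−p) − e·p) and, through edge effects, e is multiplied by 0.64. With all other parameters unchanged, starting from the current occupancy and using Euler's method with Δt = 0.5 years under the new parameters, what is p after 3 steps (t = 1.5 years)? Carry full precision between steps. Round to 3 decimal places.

0.409

Observed p* = 127/293 = 0.43345.
Balance c(1−p*) = e gives e = 0.319×(1 − 0.43345) = 0.18073.
Starting from p₀ = 0.43345; update p ← p + (dp/dt)·Δt with the new parameters.
p: 0.43345 → 0.42466  (Δp = -0.00878)
p: 0.42466 → 0.41665  (Δp = -0.00801)
p: 0.41665 → 0.40933  (Δp = -0.00733)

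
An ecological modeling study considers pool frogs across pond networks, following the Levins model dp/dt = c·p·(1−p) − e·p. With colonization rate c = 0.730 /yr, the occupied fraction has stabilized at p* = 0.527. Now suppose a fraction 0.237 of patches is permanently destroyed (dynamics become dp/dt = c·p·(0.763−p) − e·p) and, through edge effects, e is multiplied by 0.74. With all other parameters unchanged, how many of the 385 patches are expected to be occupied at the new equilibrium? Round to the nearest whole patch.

159

Balance c(1−p*) = e gives e = 0.730×(1 − 0.52700) = 0.34529.
New p* = 0.763 − e/c = 0.763 − 0.25551/0.73000 = 0.41299.
Expected occupied = 385 × 0.41299 = 159.00 ≈ 159.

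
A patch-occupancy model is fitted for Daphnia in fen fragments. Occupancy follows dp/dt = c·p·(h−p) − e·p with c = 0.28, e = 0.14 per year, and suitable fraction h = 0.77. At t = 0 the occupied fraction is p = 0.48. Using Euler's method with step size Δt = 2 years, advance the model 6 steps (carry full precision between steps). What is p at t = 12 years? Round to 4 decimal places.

Update rule: p ← p + [c·p·(h−p) − e·p]·Δt with Δt = 2.
p: 0.48000 → 0.42355  (Δp = -0.05645)
p: 0.42355 → 0.38713  (Δp = -0.03642)
p: 0.38713 → 0.36174  (Δp = -0.02539)
p: 0.36174 → 0.34315  (Δp = -0.01858)
p: 0.34315 → 0.32910  (Δp = -0.01406)
p: 0.32910 → 0.31821  (Δp = -0.01089)

0.3182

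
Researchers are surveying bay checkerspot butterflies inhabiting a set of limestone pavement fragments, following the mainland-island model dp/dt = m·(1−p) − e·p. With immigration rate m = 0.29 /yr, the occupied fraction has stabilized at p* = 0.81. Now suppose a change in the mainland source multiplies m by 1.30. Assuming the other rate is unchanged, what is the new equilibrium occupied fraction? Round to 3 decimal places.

Balance m(1−p*) = e·p* gives e = m(1−p*)/p* = 0.29×0.19000/0.81000 = 0.06802.
New p* = m/(m+e) = 0.37700/(0.37700+0.06802) = 0.84715.

0.847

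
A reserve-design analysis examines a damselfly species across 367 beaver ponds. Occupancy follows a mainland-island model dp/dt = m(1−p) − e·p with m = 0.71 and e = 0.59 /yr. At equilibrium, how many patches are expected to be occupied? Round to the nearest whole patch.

p* = m/(m+e) = 0.71/1.3000 = 0.5462.
Expected occupied patches = N × p* = 367 × 0.5462 = 200.44 ≈ 200.

200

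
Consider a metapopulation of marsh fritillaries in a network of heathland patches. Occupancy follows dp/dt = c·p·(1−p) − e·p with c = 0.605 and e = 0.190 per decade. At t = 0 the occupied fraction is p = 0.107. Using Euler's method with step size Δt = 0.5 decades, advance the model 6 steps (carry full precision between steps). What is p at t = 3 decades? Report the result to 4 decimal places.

0.2584

Update rule: p ← p + [c·p·(1−p) − e·p]·Δt with Δt = 0.5.
t = 0.5: p = 0.10700 + (+0.01874) = 0.12574
t = 1: p = 0.12574 + (+0.02131) = 0.14705
t = 1.5: p = 0.14705 + (+0.02397) = 0.17102
t = 2: p = 0.17102 + (+0.02664) = 0.19766
t = 2.5: p = 0.19766 + (+0.02920) = 0.22685
t = 3: p = 0.22685 + (+0.03150) = 0.25836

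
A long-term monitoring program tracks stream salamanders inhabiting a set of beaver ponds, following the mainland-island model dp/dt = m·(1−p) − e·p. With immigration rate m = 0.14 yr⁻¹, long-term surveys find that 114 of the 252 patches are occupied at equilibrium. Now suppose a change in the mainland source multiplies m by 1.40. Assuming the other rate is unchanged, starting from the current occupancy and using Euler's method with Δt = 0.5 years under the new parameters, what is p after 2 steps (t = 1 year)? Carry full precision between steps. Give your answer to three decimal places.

0.480

Observed p* = 114/252 = 0.45238.
Balance m(1−p*) = e·p* gives e = m(1−p*)/p* = 0.14×0.54762/0.45238 = 0.16947.
Starting from p₀ = 0.45238; update p ← p + (dp/dt)·Δt with the new parameters.
step 1: Δp = +0.01533, p = 0.46771
step 2: Δp = +0.01253, p = 0.48025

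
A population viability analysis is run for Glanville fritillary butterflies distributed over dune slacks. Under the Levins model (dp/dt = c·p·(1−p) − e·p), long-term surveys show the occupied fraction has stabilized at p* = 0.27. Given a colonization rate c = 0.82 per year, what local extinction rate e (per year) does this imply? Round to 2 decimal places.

At equilibrium c(1−p*) = e.
e = 0.82 × (1 − 0.27) = 0.82 × 0.7300 = 0.5986.

0.60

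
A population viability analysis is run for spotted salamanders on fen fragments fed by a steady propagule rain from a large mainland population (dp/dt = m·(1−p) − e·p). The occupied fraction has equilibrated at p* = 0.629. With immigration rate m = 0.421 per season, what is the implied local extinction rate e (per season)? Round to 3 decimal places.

At equilibrium m(1−p*) = e·p*, so e = m(1−p*)/p*.
e = 0.421 × 0.3710 / 0.629 = 0.2483.

0.248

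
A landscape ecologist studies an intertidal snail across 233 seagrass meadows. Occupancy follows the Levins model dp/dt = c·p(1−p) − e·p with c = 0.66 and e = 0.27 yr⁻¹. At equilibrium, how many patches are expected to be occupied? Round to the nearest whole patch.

p* = 1 − e/c = 1 − 0.27/0.66 = 0.5909.
Expected occupied patches = N × p* = 233 × 0.5909 = 137.68 ≈ 138.

138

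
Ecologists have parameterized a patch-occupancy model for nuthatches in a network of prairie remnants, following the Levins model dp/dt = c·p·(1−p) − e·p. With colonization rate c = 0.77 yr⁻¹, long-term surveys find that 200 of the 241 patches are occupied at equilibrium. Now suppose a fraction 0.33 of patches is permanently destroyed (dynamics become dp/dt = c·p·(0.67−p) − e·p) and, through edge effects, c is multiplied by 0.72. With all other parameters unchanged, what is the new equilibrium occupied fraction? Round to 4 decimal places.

0.4337

Observed p* = 200/241 = 0.82988.
Balance c(1−p*) = e gives e = 0.77×(1 − 0.82988) = 0.13099.
New p* = 0.67 − e/c = 0.67 − 0.13099/0.55440 = 0.43373.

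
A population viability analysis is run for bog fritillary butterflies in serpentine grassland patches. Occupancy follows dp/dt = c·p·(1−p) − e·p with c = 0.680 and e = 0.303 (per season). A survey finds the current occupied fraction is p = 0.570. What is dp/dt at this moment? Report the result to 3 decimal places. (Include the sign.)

Colonization term: c·p·(1−p) = 0.680×0.570×0.4300 = 0.16667.
Extinction term: e·p = 0.17271.
dp/dt = 0.16667 − 0.17271 = -0.00604.

-0.006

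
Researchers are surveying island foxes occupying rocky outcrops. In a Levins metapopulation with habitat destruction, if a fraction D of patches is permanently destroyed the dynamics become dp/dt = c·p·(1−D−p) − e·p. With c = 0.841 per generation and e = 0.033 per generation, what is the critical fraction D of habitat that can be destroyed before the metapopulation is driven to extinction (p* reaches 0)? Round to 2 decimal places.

0.96

The nontrivial equilibrium is p* = (1−D) − e/c; extinction occurs when this hits zero.
So D_crit = 1 − e/c = 1 − 0.033/0.841 = 1 − 0.0392 = 0.9608.
This equals the undisturbed p*, a classic result of Lande's extension.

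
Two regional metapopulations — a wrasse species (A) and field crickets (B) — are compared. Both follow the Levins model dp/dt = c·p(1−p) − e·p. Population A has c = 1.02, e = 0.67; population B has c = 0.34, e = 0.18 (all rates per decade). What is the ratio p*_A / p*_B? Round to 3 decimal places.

0.729

A: p*_A = 1 − 0.67/1.02 = 0.3431.
B: p*_B = 1 − 0.18/0.34 = 0.4706.
p*_A / p*_B = 0.3431/0.4706 = 0.7292.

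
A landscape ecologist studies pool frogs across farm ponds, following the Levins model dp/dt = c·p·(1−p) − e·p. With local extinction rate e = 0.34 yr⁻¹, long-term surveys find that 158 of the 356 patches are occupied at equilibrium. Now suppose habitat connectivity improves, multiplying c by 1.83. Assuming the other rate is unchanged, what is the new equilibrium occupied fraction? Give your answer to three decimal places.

Observed p* = 158/356 = 0.44382.
Balance c(1−p*) = e gives c = e/(1 − 0.44382) = 0.34/0.55618 = 0.61131.
New p* = 1 − e/c = 1 − 0.34000/1.11870 = 0.69608.

0.696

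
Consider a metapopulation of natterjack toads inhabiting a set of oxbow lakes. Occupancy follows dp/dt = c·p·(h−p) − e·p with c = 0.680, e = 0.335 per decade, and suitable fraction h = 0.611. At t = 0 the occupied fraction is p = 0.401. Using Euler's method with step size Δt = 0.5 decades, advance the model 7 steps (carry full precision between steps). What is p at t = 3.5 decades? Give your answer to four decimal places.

Update rule: p ← p + [c·p·(h−p) − e·p]·Δt with Δt = 0.5.
t = 0.5: p = 0.40100 + (-0.03854) = 0.36246
t = 1: p = 0.36246 + (-0.03008) = 0.33238
t = 1.5: p = 0.33238 + (-0.02419) = 0.30819
t = 2: p = 0.30819 + (-0.01989) = 0.28830
t = 2.5: p = 0.28830 + (-0.01666) = 0.27164
t = 3: p = 0.27164 + (-0.01416) = 0.25748
t = 3.5: p = 0.25748 + (-0.01218) = 0.24530

0.2453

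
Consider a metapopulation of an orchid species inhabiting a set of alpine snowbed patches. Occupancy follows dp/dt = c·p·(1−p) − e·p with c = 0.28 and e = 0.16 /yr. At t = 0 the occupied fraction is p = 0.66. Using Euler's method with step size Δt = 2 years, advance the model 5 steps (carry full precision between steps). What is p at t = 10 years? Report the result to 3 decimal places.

Update rule: p ← p + [c·p·(1−p) − e·p]·Δt with Δt = 2.
p: 0.66000 → 0.57446  (Δp = -0.08554)
p: 0.57446 → 0.52753  (Δp = -0.04693)
p: 0.52753 → 0.49830  (Δp = -0.02923)
p: 0.49830 → 0.47884  (Δp = -0.01946)
p: 0.47884 → 0.46536  (Δp = -0.01348)

0.465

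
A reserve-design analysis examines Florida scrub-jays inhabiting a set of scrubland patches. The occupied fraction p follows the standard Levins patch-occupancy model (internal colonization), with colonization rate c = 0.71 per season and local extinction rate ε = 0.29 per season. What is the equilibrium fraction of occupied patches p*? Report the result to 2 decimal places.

At equilibrium, colonization balances extinction: c·p*·(1−p*) = ε·p*.
So p* = 1 − ε/c = 1 − 0.29/0.71 = 1 − 0.4085 = 0.5915.

0.59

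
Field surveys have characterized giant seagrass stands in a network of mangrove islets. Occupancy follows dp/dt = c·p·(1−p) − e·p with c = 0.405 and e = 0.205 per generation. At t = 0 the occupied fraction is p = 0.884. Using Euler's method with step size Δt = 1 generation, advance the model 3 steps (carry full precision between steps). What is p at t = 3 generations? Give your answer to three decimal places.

0.621

Update rule: p ← p + [c·p·(1−p) − e·p]·Δt with Δt = 1.
t = 1: p = 0.88400 + (-0.13969) = 0.74431
t = 2: p = 0.74431 + (-0.07551) = 0.66880
t = 3: p = 0.66880 + (-0.04739) = 0.62141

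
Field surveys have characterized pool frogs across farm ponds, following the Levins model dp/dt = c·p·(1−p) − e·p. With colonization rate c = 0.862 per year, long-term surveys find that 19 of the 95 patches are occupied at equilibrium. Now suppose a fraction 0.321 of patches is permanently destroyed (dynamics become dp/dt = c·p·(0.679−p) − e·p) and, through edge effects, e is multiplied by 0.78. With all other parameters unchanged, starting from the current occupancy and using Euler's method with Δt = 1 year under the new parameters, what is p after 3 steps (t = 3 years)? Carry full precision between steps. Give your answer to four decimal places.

Observed p* = 19/95 = 0.20000.
Balance c(1−p*) = e gives e = 0.862×(1 − 0.20000) = 0.68960.
Starting from p₀ = 0.20000; update p ← p + (dp/dt)·Δt with the new parameters.
t = 1: p = 0.20000 + (-0.02500) = 0.17500
t = 2: p = 0.17500 + (-0.01810) = 0.15690
t = 3: p = 0.15690 + (-0.01378) = 0.14312

0.1431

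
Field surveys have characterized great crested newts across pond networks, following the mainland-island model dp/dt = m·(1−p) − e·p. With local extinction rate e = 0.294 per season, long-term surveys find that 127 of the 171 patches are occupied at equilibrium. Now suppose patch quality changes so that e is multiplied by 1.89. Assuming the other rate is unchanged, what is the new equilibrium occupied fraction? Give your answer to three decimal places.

Observed p* = 127/171 = 0.74269.
Balance m(1−p*) = e·p* gives m = e·p*/(1−p*) = 0.294×0.74269/0.25731 = 0.84859.
New p* = m/(m+e) = 0.84859/(0.84859+0.55566) = 0.60430.

0.604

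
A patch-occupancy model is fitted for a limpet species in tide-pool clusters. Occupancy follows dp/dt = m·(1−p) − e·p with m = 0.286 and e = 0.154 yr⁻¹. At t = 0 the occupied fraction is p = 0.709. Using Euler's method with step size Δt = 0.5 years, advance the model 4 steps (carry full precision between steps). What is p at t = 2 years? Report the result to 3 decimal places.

Update rule: p ← p + [m·(1−p) − e·p]·Δt with Δt = 0.5.
  1  |  dp/dt·Δt = -0.012980  |  p_1 = 0.696020
  2  |  dp/dt·Δt = -0.010124  |  p_2 = 0.685896
  3  |  dp/dt·Δt = -0.007897  |  p_3 = 0.677999
  4  |  dp/dt·Δt = -0.006160  |  p_4 = 0.671839

0.672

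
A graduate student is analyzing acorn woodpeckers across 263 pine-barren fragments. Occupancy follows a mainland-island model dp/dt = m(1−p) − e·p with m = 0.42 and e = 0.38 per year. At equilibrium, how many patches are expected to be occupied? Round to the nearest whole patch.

138

p* = m/(m+e) = 0.42/0.8000 = 0.5250.
Expected occupied patches = N × p* = 263 × 0.5250 = 138.07 ≈ 138.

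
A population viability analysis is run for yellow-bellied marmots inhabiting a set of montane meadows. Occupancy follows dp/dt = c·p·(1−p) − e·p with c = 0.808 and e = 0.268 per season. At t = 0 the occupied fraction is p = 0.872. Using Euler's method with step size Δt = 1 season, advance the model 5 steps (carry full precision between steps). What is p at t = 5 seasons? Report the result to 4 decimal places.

Update rule: p ← p + [c·p·(1−p) − e·p]·Δt with Δt = 1.
  1  |  dp/dt·Δt = -0.143510  |  p_1 = 0.728490
  2  |  dp/dt·Δt = -0.035419  |  p_2 = 0.693071
  3  |  dp/dt·Δt = -0.013862  |  p_3 = 0.679209
  4  |  dp/dt·Δt = -0.005977  |  p_4 = 0.673231
  5  |  dp/dt·Δt = -0.002673  |  p_5 = 0.670558

0.6706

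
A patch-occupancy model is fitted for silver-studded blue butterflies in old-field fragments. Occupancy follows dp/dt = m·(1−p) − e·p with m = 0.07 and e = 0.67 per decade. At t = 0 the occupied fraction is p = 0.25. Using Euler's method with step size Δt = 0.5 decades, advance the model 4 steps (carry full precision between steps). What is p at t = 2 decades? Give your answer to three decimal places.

Update rule: p ← p + [m·(1−p) − e·p]·Δt with Δt = 0.5.
t = 0.5: p = 0.25000 + (-0.05750) = 0.19250
t = 1: p = 0.19250 + (-0.03623) = 0.15627
t = 1.5: p = 0.15627 + (-0.02282) = 0.13345
t = 2: p = 0.13345 + (-0.01438) = 0.11908

0.119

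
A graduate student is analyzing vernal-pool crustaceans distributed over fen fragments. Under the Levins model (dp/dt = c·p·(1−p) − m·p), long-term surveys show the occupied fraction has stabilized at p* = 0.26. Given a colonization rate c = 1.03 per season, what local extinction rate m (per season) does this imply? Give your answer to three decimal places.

0.762

At equilibrium c(1−p*) = m.
m = 1.03 × (1 − 0.26) = 1.03 × 0.7400 = 0.7622.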